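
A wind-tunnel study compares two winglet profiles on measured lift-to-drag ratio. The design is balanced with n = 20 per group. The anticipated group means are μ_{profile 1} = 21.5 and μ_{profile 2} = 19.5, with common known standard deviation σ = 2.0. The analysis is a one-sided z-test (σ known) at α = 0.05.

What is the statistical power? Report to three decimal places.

Power ≈ 0.935

Standardized effect: d = |μ_{profile 1} − μ_{profile 2}| / σ = |21.5 − 19.5| / 2.0 = 1.0000
Noncentrality parameter: δ = d·√(n/2) = 1.0000 × √(20/2) = 3.1623
One-sided α = 0.05 → critical value z_{0.05} = 1.645.
Power = Φ(δ − 1.645) = Φ(1.517) = 0.9354.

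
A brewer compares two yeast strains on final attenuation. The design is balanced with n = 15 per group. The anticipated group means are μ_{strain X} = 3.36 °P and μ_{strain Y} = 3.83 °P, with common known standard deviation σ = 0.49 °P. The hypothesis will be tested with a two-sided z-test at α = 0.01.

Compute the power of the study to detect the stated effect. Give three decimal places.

Standardized effect: d = |μ_{strain X} − μ_{strain Y}| / σ = |3.36 − 3.83| / 0.49 = 0.9592
Noncentrality parameter: δ = d·√(n/2) = 0.9592 × √(15/2) = 2.6268
Critical value for a two-sided test at α = 0.01: z_{α/2} = 2.576.
Power = Φ(δ − 2.576) + Φ(−δ − 2.576) = Φ(0.051) + Φ(-5.203) = 0.5203 + 0.0000 = 0.5203.

Power ≈ 0.520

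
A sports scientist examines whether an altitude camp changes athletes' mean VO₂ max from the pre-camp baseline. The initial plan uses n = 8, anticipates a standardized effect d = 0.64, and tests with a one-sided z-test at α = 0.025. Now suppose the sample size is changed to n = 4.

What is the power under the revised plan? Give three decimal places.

With n = 4: δ = d·√n = 0.64 × √4 = 1.2800. Critical value z_{0.025} = 1.960.
Revised power = P(Z > 1.960 − δ) = Φ(-0.680) = 0.2483.

Power ≈ 0.248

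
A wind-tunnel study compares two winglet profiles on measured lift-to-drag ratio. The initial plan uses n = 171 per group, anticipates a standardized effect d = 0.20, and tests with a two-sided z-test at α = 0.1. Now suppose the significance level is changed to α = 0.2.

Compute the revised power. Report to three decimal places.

Power ≈ 0.716

δ = d·√(n/2) = 0.20 × √(171/2) = 1.8493 (unchanged). New critical value: z_{0.1} = 1.282.
Revised power = Φ(δ − 1.282) + Φ(−δ − 1.282) = Φ(0.568) + Φ(-3.131) = 0.7149 + 0.0009 = 0.7158.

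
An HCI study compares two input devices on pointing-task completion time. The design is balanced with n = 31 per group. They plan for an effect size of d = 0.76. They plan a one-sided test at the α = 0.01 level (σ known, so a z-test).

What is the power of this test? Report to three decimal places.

Power ≈ 0.747

Noncentrality parameter: δ = d·√(n/2) = 0.76 × √(31/2) = 2.9921
One-sided α = 0.01 → critical value z_{0.01} = 2.326.
Power = P(Z > 2.326 − δ) = Φ(0.666) = 0.7472.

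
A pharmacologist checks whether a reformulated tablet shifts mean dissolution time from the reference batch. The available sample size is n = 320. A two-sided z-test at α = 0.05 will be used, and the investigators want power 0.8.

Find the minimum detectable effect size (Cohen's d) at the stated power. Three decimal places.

Need Φ(δ − 1.960) = 0.8, so δ = 1.960 + 0.842 = 2.802.
(The second rejection-region term Φ(−δ − z_{α/2}) is negligible and dropped.)
δ = d·√n ⇒ d = δ/√n = 2.802/√320 = 0.1566.

d ≈ 0.157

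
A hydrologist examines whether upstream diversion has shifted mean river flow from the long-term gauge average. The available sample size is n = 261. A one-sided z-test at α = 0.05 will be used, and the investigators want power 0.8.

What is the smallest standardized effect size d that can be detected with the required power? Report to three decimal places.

Need Φ(δ − 1.645) = 0.8, so δ = 1.645 + 0.842 = 2.486.
δ = d·√n ⇒ d = δ/√n = 2.486/√261 = 0.1539.

d ≈ 0.154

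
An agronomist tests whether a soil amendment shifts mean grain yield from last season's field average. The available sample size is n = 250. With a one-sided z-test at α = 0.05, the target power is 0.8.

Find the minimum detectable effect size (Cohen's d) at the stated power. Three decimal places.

Need Φ(δ − 1.645) = 0.8, so δ = 1.645 + 0.842 = 2.486.
δ = d·√n ⇒ d = δ/√n = 2.486/√250 = 0.1573.

d ≈ 0.157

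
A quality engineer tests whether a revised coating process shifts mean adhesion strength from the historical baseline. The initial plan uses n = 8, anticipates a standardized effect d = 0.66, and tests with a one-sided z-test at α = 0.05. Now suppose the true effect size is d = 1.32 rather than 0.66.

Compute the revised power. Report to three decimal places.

Power ≈ 0.982

With d = 1.32: δ = d·√n = 1.32 × √8 = 3.7335. Critical value z_{0.05} = 1.645.
Revised power = P(Z > 1.645 − δ) = Φ(2.089) = 0.9816.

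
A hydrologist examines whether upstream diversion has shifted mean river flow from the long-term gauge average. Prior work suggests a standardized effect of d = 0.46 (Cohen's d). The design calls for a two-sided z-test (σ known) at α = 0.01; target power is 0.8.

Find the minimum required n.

Set Φ(δ − 2.576) = 0.8; then δ − 2.576 = Φ⁻¹(0.8) = 0.842, giving δ = 3.417.
(The Φ(−δ − z_{α/2}) term is vanishingly small for δ > 0 and is dropped in the standard sample-size formula.)
δ = d·√n ⇒ n = (δ/d)² = (3.417 / 0.46)² = 55.19.
Rounding up, n = 56.

n = 56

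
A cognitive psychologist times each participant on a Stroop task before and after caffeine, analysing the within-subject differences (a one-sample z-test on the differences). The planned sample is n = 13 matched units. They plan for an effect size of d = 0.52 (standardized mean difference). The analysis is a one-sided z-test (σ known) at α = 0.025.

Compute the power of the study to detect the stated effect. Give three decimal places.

Noncentrality parameter: δ = d·√n = 0.52 × √13 = 1.8749
Critical value for a one-sided test at α = 0.025: z_α = 1.960.
Power = P(Z > 1.960 − δ) = Φ(-0.085) = 0.4661.

Power ≈ 0.466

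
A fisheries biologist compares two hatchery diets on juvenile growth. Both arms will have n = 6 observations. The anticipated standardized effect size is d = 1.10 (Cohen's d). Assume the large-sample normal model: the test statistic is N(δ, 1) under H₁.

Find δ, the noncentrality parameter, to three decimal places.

δ ≈ 1.905

The noncentrality parameter scales effect size by the design's sample-size factor: δ = d·√(n/2) = 1.10 × √(6/2) = 1.9053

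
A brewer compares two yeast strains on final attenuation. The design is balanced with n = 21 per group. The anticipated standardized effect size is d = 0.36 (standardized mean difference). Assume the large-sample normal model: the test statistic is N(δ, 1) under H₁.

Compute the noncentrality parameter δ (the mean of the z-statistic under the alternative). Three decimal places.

The noncentrality parameter scales effect size by the design's sample-size factor: δ = d·√(n/2) = 0.36 × √(21/2) = 1.1665

δ ≈ 1.167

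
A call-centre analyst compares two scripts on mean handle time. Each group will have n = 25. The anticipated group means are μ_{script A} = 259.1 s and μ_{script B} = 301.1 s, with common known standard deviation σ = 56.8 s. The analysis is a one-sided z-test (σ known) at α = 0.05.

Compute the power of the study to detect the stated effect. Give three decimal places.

Standardized effect: d = |μ_{script A} − μ_{script B}| / σ = |259.1 − 301.1| / 56.8 = 0.7394
Noncentrality parameter: δ = d·√(n/2) = 0.7394 × √(25/2) = 2.6143
Critical value for a one-sided test at α = 0.05: z_α = 1.645.
Power = Φ(δ − 1.645) = Φ(0.969) = 0.8338.

Power ≈ 0.834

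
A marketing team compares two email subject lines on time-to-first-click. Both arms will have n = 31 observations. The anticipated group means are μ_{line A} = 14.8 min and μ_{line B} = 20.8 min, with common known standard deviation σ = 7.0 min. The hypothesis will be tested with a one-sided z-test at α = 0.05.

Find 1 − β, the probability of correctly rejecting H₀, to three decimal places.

Power ≈ 0.958

Standardized effect: d = |μ_{line A} − μ_{line B}| / σ = |14.8 − 20.8| / 7.0 = 0.8571
Noncentrality parameter: δ = d·√(n/2) = 0.8571 × √(31/2) = 3.3746
One-sided α = 0.05 → critical value z_{0.05} = 1.645.
Power = P(Z > 1.645 − δ) = Φ(1.730) = 0.9582.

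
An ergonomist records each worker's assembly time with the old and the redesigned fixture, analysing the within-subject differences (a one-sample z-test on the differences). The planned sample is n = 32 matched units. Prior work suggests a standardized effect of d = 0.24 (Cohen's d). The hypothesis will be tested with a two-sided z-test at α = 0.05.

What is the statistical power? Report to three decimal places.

Power ≈ 0.274

Noncentrality parameter: δ = d·√n = 0.24 × √32 = 1.3576
Critical value for a two-sided test at α = 0.05: z_{α/2} = 1.960.
Power = Φ(δ − 1.960) + Φ(−δ − 1.960) = Φ(-0.602) + Φ(-3.318) = 0.2735 + 0.0005 = 0.2739.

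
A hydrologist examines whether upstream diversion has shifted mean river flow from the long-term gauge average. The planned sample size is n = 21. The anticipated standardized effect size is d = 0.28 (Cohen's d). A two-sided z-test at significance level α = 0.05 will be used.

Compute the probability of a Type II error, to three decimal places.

Noncentrality parameter: δ = d·√n = 0.28 × √21 = 1.2831
Critical value for a two-sided test at α = 0.05: z_{α/2} = 1.960.
Power = Φ(δ − 1.960) + Φ(−δ − 1.960) = Φ(-0.677) + Φ(-3.243) = 0.2493 + 0.0006 = 0.2498.
Type II error: β = 1 − power = 1 − 0.2498 = 0.7502.

β ≈ 0.750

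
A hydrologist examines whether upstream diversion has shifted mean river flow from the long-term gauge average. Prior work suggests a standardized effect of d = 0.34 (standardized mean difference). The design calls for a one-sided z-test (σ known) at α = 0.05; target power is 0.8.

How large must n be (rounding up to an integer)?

n = 54

Set Φ(δ − 1.645) = 0.8; then δ − 1.645 = Φ⁻¹(0.8) = 0.842, giving δ = 2.486.
δ = d·√n ⇒ n = (δ/d)² = (2.486 / 0.34)² = 53.48.
Rounding up, n = 54.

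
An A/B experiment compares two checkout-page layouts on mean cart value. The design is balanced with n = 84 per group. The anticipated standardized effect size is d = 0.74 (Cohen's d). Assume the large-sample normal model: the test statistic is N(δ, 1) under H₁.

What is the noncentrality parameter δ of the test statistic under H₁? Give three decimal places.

δ ≈ 4.796

δ = d·√(n/2) = 0.74 × √(84/2) = 4.7957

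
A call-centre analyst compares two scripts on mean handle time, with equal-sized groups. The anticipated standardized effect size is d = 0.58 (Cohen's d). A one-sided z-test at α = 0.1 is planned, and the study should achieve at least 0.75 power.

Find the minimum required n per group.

n = 23 per group

Set Φ(δ − 1.282) = 0.75; then δ − 1.282 = Φ⁻¹(0.75) = 0.674, giving δ = 1.956.
δ = d·√(n/2) ⇒ n = 2(δ/d)² = 2 × (1.956 / 0.58)² = 22.75.
Round up to the next whole unit.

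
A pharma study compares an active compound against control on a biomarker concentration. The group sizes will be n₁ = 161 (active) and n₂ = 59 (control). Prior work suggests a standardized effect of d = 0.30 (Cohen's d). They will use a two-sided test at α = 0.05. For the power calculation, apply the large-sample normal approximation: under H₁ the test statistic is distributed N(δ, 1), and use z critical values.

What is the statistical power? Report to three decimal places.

Noncentrality parameter: δ = d / √(1/n₁ + 1/n₂) = 0.30 / √(1/161 + 1/59) = 1.9713
Critical value for a two-sided test at α = 0.05: z_{α/2} = 1.960.
Power = Φ(δ − 1.960) + Φ(−δ − 1.960) = Φ(0.011) + Φ(-3.931) = 0.5045 + 0.0000 = 0.5046.

Power ≈ 0.505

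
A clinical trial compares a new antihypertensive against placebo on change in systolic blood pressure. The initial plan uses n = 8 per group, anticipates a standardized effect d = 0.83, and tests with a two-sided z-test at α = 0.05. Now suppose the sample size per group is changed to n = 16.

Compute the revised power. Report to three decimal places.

With n = 16 per group: δ = d·√(n/2) = 0.83 × √(16/2) = 2.3476. Critical value z_{0.025} = 1.960.
Revised power = Φ(δ − 1.960) + Φ(−δ − 1.960) = Φ(0.388) + Φ(-4.308) = 0.6509 + 0.0000 = 0.6509.

Power ≈ 0.651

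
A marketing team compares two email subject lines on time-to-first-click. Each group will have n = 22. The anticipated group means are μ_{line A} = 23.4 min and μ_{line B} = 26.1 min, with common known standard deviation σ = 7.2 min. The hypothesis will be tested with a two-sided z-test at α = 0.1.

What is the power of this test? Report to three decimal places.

Standardized effect: d = |μ_{line A} − μ_{line B}| / σ = |23.4 − 26.1| / 7.2 = 0.3750
Noncentrality parameter: δ = d·√(n/2) = 0.3750 × √(22/2) = 1.2437
Critical value for a two-sided test at α = 0.1: z_{α/2} = 1.645.
Power = Φ(δ − 1.645) + Φ(−δ − 1.645) = Φ(-0.401) + Φ(-2.889) = 0.3442 + 0.0019 = 0.3461.

Power ≈ 0.346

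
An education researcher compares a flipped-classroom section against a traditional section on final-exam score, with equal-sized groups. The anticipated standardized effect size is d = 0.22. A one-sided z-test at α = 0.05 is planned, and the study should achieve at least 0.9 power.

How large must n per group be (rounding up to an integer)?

n = 354 per group

Set Φ(δ − 1.645) = 0.9; then δ − 1.645 = Φ⁻¹(0.9) = 1.282, giving δ = 2.926.
δ = d·√(n/2) ⇒ n = 2(δ/d)² = 2 × (2.926 / 0.22)² = 353.88.
Round up to the next whole unit.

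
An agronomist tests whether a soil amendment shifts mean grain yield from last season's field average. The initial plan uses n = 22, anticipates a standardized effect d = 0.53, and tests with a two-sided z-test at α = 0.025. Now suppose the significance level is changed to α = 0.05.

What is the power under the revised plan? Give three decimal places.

δ = d·√n = 0.53 × √22 = 2.4859 (unchanged). New critical value: z_{0.025} = 1.960.
Revised power = Φ(δ − 1.960) + Φ(−δ − 1.960) = Φ(0.526) + Φ(-4.446) = 0.7005 + 0.0000 = 0.7005.

Power ≈ 0.701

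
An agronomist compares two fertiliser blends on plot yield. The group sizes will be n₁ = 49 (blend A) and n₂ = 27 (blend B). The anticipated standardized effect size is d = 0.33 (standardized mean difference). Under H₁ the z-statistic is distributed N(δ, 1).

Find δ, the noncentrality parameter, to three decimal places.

δ = d / √(1/n₁ + 1/n₂) = 0.33 / √(1/49 + 1/27) = 1.3769

δ ≈ 1.377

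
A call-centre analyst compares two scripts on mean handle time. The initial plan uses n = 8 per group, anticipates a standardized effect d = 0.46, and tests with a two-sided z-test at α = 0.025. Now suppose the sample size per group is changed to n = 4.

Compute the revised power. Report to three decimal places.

Power ≈ 0.058

With n = 4 per group: δ = d·√(n/2) = 0.46 × √(4/2) = 0.6505. Critical value z_{0.0125} = 2.241.
Revised power = Φ(δ − 2.241) + Φ(−δ − 2.241) = Φ(-1.591) + Φ(-2.892) = 0.0558 + 0.0019 = 0.0577.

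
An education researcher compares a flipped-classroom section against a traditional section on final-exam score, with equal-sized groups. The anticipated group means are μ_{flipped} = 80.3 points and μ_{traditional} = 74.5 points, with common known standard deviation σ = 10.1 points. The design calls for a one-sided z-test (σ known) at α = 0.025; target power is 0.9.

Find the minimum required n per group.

Standardized effect: d = |μ_{flipped} − μ_{traditional}| / σ = |80.3 − 74.5| / 10.1 = 0.5743
Set Φ(δ − 1.960) = 0.9; then δ − 1.960 = Φ⁻¹(0.9) = 1.282, giving δ = 3.242.
δ = d·√(n/2) ⇒ n = 2(δ/d)² = 2 × (3.242 / 0.5743)² = 63.73.
Round up to the next whole unit.

n = 64 per group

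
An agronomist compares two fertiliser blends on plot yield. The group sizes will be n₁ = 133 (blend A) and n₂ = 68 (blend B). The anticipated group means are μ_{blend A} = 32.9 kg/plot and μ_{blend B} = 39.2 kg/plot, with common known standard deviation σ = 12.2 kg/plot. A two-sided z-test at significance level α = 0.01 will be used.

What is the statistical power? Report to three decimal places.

Power ≈ 0.813

Standardized effect: d = |μ_{blend A} − μ_{blend B}| / σ = |32.9 − 39.2| / 12.2 = 0.5164
Noncentrality parameter: δ = d / √(1/n₁ + 1/n₂) = 0.5164 / √(1/133 + 1/68) = 3.4639
Two-sided α = 0.01 → critical value z_{0.005} = 2.576.
Power = Φ(δ − 2.576) + Φ(−δ − 2.576) = Φ(0.888) + Φ(-6.040) = 0.8127 + 0.0000 = 0.8127.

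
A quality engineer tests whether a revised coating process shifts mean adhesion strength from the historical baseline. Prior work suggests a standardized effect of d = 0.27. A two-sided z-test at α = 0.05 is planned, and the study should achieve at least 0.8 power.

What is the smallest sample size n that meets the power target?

n = 108

For power 0.8 need Φ(δ − z_{0.025}) = 0.8, so δ = z_{0.025} + z_{0.20} = 1.960 + 0.842 = 2.802.
(Ignoring the negligible lower-tail rejection probability gives the usual closed-form inversion.)
δ = d·√n ⇒ n = (δ/d)² = (2.802 / 0.27)² = 107.67.
Round up to the next whole unit.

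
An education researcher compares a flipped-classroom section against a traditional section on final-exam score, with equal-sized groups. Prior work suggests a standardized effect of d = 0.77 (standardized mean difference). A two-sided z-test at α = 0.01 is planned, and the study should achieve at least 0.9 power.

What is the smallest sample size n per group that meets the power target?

For power 0.9 need Φ(δ − z_{0.005}) = 0.9, so δ = z_{0.005} + z_{0.10} = 2.576 + 1.282 = 3.857.
(The Φ(−δ − z_{α/2}) term is vanishingly small for δ > 0 and is dropped in the standard sample-size formula.)
δ = d·√(n/2) ⇒ n = 2(δ/d)² = 2 × (3.857 / 0.77)² = 50.19.
Rounding up, n = 51 per group.

n = 51 per group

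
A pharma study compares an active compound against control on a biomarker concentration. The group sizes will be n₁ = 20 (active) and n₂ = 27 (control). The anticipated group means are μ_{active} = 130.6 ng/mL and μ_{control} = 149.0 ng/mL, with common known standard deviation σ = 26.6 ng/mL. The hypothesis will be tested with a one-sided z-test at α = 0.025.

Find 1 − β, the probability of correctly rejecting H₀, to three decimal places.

Power ≈ 0.650

Standardized effect: d = |μ_{active} − μ_{control}| / σ = |130.6 − 149.0| / 26.6 = 0.6917
Noncentrality parameter: δ = d / √(1/n₁ + 1/n₂) = 0.6917 / √(1/20 + 1/27) = 2.3447
One-sided α = 0.025 → critical value z_{0.025} = 1.960.
Power = P(Z > 1.960 − δ) = Φ(0.385) = 0.6498.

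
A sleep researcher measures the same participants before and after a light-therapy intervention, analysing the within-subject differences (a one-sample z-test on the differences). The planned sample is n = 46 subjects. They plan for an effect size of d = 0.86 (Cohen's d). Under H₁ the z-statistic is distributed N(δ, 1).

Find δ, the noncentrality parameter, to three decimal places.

δ = d·√n = 0.86 × √46 = 5.8328

δ ≈ 5.833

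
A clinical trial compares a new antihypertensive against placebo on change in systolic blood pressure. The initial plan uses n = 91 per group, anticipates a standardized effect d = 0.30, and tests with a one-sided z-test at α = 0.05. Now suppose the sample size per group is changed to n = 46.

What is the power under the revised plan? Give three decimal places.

Power ≈ 0.418

With n = 46 per group: δ = d·√(n/2) = 0.30 × √(46/2) = 1.4387. Critical value z_{0.05} = 1.645.
Revised power = Φ(δ − 1.645) = Φ(-0.206) = 0.4184.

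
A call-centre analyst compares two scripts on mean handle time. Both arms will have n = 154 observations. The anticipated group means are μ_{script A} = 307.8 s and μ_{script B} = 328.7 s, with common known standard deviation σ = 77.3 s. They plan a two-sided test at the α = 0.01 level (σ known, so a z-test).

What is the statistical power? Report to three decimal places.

Power ≈ 0.419

Standardized effect: d = |μ_{script A} − μ_{script B}| / σ = |307.8 − 328.7| / 77.3 = 0.2704
Noncentrality parameter: δ = d·√(n/2) = 0.2704 × √(154/2) = 2.3725
Critical value for a two-sided test at α = 0.01: z_{α/2} = 2.576.
Power = Φ(δ − 2.576) + Φ(−δ − 2.576) = Φ(-0.203) + Φ(-4.948) = 0.4195 + 0.0000 = 0.4195.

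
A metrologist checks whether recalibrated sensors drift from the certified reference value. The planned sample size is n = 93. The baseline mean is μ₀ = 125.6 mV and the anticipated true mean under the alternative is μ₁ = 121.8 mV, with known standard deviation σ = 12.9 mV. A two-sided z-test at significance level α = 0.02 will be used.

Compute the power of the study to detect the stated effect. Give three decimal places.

Power ≈ 0.697

Standardized effect: d = |μ₁ − μ₀| / σ = |121.8 − 125.6| / 12.9 = 0.2946
Noncentrality parameter: δ = d·√n = 0.2946 × √93 = 2.8408
Two-sided α = 0.02 → critical value z_{0.01} = 2.326.
Power = Φ(δ − 2.326) + Φ(−δ − 2.326) = Φ(0.514) + Φ(-5.167) = 0.6965 + 0.0000 = 0.6965.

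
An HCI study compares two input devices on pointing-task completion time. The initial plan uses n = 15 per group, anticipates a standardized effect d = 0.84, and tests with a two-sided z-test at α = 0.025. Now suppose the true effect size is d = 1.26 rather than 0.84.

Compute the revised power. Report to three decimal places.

Power ≈ 0.887

With d = 1.26: δ = d·√(n/2) = 1.26 × √(15/2) = 3.4507. Critical value z_{0.0125} = 2.241.
Revised power = Φ(δ − 2.241) + Φ(−δ − 2.241) = Φ(1.209) + Φ(-5.692) = 0.8867 + 0.0000 = 0.8867.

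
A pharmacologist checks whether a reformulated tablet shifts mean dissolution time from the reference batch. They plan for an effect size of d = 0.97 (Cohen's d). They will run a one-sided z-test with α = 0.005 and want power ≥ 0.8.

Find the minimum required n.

For power 0.8 need Φ(δ − z_{0.005}) = 0.8, so δ = z_{0.005} + z_{0.20} = 2.576 + 0.842 = 3.417.
δ = d·√n ⇒ n = (δ/d)² = (3.417 / 0.97)² = 12.41.
Rounding up, n = 13.

n = 13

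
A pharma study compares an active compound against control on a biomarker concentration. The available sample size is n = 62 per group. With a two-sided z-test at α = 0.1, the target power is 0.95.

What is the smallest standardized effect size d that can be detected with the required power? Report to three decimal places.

Need Φ(δ − 1.645) = 0.95, so δ = 1.645 + 1.645 = 3.290.
(Lower-tail contribution to power is negligible for δ > 0.)
δ = d·√(n/2) ⇒ d = δ/√(n/2) = 3.290/√(62/2) = 0.5908.

d ≈ 0.591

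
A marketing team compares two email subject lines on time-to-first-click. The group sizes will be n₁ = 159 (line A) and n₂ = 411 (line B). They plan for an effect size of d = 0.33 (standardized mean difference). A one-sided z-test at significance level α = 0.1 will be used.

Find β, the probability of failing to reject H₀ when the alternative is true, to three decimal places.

Noncentrality parameter: δ = d / √(1/n₁ + 1/n₂) = 0.33 / √(1/159 + 1/411) = 3.5334
One-sided α = 0.1 → critical value z_{0.1} = 1.282.
Power = P(Z > 1.282 − δ) = Φ(2.252) = 0.9878.
Type II error: β = 1 − power = 1 − 0.9878 = 0.0122.

β ≈ 0.012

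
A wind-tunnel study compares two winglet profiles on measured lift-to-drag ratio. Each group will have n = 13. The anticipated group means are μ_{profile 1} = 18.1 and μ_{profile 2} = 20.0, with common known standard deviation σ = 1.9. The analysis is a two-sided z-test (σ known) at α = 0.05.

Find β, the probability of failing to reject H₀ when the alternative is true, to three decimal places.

Standardized effect: d = |μ_{profile 1} − μ_{profile 2}| / σ = |18.1 − 20.0| / 1.9 = 1.0000
Noncentrality parameter: δ = d·√(n/2) = 1.0000 × √(13/2) = 2.5495
Two-sided α = 0.05 → critical value z_{0.025} = 1.960.
Power = Φ(δ − 1.960) + Φ(−δ − 1.960) = Φ(0.590) + Φ(-4.509) = 0.7223 + 0.0000 = 0.7223.
Type II error: β = 1 − power = 1 − 0.7223 = 0.2777.

β ≈ 0.278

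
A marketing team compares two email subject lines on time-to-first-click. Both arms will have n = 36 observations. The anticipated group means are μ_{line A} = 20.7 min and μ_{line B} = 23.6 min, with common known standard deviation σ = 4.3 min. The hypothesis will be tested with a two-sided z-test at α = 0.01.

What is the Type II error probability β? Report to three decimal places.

β ≈ 0.388

Standardized effect: d = |μ_{line A} − μ_{line B}| / σ = |20.7 − 23.6| / 4.3 = 0.6744
Noncentrality parameter: δ = d·√(n/2) = 0.6744 × √(36/2) = 2.8613
Two-sided α = 0.01 → critical value z_{0.005} = 2.576.
Power = Φ(δ − 2.576) + Φ(−δ − 2.576) = Φ(0.285) + Φ(-5.437) = 0.6124 + 0.0000 = 0.6124.
Type II error: β = 1 − power = 1 − 0.6124 = 0.3876.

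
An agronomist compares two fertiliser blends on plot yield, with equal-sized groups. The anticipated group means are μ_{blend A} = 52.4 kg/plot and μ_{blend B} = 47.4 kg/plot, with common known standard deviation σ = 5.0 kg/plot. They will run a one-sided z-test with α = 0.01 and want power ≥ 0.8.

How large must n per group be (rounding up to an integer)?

Standardized effect: d = |μ_{blend A} − μ_{blend B}| / σ = |52.4 − 47.4| / 5.0 = 1.0000
Set Φ(δ − 2.326) = 0.8; then δ − 2.326 = Φ⁻¹(0.8) = 0.842, giving δ = 3.168.
δ = d·√(n/2) ⇒ n = 2(δ/d)² = 2 × (3.168 / 1.0000)² = 20.07.
Round up to the next whole unit.

n = 21 per group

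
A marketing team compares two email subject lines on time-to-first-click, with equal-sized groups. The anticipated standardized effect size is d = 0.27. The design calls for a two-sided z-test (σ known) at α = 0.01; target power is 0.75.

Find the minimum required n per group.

Set Φ(δ − 2.576) = 0.75; then δ − 2.576 = Φ⁻¹(0.75) = 0.674, giving δ = 3.250.
(The Φ(−δ − z_{α/2}) term is vanishingly small for δ > 0 and is dropped in the standard sample-size formula.)
δ = d·√(n/2) ⇒ n = 2(δ/d)² = 2 × (3.250 / 0.27)² = 289.84.
Rounding up, n = 290 per group.

n = 290 per group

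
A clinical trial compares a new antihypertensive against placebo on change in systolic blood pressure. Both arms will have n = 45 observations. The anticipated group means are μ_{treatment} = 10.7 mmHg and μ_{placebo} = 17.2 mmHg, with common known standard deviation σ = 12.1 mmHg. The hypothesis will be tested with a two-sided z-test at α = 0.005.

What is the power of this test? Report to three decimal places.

Standardized effect: d = |μ_{treatment} − μ_{placebo}| / σ = |10.7 − 17.2| / 12.1 = 0.5372
Noncentrality parameter: δ = d·√(n/2) = 0.5372 × √(45/2) = 2.5481
Two-sided α = 0.005 → critical value z_{0.0025} = 2.807.
Power = Φ(δ − 2.807) + Φ(−δ − 2.807) = Φ(-0.259) + Φ(-5.355) = 0.3978 + 0.0000 = 0.3978.

Power ≈ 0.398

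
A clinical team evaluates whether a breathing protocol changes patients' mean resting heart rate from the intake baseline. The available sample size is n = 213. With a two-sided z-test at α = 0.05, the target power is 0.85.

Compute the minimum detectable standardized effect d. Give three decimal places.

d ≈ 0.205

Need Φ(δ − 1.960) = 0.85, so δ = 1.960 + 1.036 = 2.996.
(The second rejection-region term Φ(−δ − z_{α/2}) is negligible and dropped.)
δ = d·√n ⇒ d = δ/√n = 2.996/√213 = 0.2053.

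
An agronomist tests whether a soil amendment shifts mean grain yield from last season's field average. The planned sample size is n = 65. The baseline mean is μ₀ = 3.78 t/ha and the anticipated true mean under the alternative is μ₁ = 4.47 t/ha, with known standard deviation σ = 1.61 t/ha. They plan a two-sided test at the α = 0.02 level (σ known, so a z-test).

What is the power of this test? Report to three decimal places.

Standardized effect: d = |μ₁ − μ₀| / σ = |4.47 − 3.78| / 1.61 = 0.4286
Noncentrality parameter: λ = d·√n = 0.4286 × √65 = 3.4553
Critical value for a two-sided test at α = 0.02: z_{α/2} = 2.326.
Power = Φ(λ − 2.326) + Φ(−λ − 2.326) = Φ(1.129) + Φ(-5.782) = 0.8705 + 0.0000 = 0.8705.

Power ≈ 0.871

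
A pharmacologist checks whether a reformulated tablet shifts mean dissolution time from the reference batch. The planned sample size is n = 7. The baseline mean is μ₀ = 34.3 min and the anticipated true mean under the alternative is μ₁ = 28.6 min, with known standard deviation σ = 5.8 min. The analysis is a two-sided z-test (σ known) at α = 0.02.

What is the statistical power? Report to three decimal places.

Power ≈ 0.608

Standardized effect: d = |μ₁ − μ₀| / σ = |28.6 − 34.3| / 5.8 = 0.9828
Noncentrality parameter: δ = d·√n = 0.9828 × √7 = 2.6001
Critical value for a two-sided test at α = 0.02: z_{α/2} = 2.326.
Power = Φ(δ − 2.326) + Φ(−δ − 2.326) = Φ(0.274) + Φ(-4.926) = 0.6079 + 0.0000 = 0.6079.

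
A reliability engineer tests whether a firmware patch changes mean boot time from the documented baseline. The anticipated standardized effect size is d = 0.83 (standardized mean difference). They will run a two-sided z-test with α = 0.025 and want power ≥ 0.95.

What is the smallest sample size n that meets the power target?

Set Φ(δ − 2.241) = 0.95; then δ − 2.241 = Φ⁻¹(0.95) = 1.645, giving δ = 3.886.
(The Φ(−δ − z_{α/2}) term is vanishingly small for δ > 0 and is dropped in the standard sample-size formula.)
δ = d·√n ⇒ n = (δ/d)² = (3.886 / 0.83)² = 21.92.
Round up to the next whole unit.

n = 22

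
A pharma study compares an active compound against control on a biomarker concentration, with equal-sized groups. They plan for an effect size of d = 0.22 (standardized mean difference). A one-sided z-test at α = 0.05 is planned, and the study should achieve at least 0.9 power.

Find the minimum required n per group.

n = 354 per group

Set Φ(δ − 1.645) = 0.9; then δ − 1.645 = Φ⁻¹(0.9) = 1.282, giving δ = 2.926.
δ = d·√(n/2) ⇒ n = 2(δ/d)² = 2 × (2.926 / 0.22)² = 353.88.
Round up to the next whole unit.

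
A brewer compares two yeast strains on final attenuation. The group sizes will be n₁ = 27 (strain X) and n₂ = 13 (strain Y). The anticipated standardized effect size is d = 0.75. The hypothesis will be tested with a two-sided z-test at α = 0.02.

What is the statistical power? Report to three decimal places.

Power ≈ 0.458

Noncentrality parameter: δ = d / √(1/n₁ + 1/n₂) = 0.75 / √(1/27 + 1/13) = 2.2217
Two-sided α = 0.02 → critical value z_{0.01} = 2.326.
Power = Φ(δ − 2.326) + Φ(−δ − 2.326) = Φ(-0.105) + Φ(-4.548) = 0.4583 + 0.0000 = 0.4583.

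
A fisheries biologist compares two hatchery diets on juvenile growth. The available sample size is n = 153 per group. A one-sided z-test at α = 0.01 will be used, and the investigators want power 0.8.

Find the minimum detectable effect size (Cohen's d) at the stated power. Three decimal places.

d ≈ 0.362

Required noncentrality: δ = z_{0.01} + z_{0.20} = 2.326 + 0.842 = 3.168.
δ = d·√(n/2) ⇒ d = δ/√(n/2) = 3.168/√(153/2) = 0.3622.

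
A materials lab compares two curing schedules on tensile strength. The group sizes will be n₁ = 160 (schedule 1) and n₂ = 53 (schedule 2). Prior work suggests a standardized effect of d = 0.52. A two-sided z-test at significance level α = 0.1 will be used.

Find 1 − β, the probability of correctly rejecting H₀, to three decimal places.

Noncentrality parameter: λ = d / √(1/n₁ + 1/n₂) = 0.52 / √(1/160 + 1/53) = 3.2810
Critical value for a two-sided test at α = 0.1: z_{α/2} = 1.645.
Power = Φ(λ − 1.645) + Φ(−λ − 1.645) = Φ(1.636) + Φ(-4.926) = 0.9491 + 0.0000 = 0.9491.

Power ≈ 0.949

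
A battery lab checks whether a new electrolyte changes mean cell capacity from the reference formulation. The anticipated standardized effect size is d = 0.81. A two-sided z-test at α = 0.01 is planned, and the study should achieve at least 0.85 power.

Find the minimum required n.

n = 20

Set Φ(δ − 2.576) = 0.85; then δ − 2.576 = Φ⁻¹(0.85) = 1.036, giving δ = 3.612.
(Ignoring the negligible lower-tail rejection probability gives the usual closed-form inversion.)
δ = d·√n ⇒ n = (δ/d)² = (3.612 / 0.81)² = 19.89.
Rounding up, n = 20.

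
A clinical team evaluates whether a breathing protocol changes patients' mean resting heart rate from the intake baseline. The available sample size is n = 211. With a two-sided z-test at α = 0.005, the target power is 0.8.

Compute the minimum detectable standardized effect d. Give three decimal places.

Required noncentrality: δ = z_{0.0025} + z_{0.20} = 2.807 + 0.842 = 3.649.
(Lower-tail contribution to power is negligible for δ > 0.)
δ = d·√n ⇒ d = δ/√n = 3.649/√211 = 0.2512.

d ≈ 0.251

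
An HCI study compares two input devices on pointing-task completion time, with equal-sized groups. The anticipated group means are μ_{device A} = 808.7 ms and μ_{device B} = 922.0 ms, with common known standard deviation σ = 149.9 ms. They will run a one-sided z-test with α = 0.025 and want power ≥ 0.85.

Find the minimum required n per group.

n = 32 per group

Standardized effect: d = |μ_{device A} − μ_{device B}| / σ = |808.7 − 922.0| / 149.9 = 0.7558
For power 0.85 need Φ(δ − z_{0.025}) = 0.85, so δ = z_{0.025} + z_{0.15} = 1.960 + 1.036 = 2.996.
δ = d·√(n/2) ⇒ n = 2(δ/d)² = 2 × (2.996 / 0.7558)² = 31.43.
Rounding up, n = 32 per group.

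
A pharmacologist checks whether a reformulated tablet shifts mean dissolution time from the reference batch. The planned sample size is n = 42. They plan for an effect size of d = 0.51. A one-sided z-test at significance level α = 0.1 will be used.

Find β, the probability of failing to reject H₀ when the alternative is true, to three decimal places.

β ≈ 0.022

Noncentrality parameter: δ = d·√n = 0.51 × √42 = 3.3052
One-sided α = 0.1 → critical value z_{0.1} = 1.282.
Power = P(Z > 1.282 − δ) = Φ(2.024) = 0.9785.
Type II error: β = 1 − power = 1 − 0.9785 = 0.0215.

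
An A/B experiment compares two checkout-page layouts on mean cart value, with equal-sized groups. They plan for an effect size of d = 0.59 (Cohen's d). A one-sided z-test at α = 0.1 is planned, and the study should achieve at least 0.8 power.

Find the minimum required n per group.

For power 0.8 need Φ(δ − z_{0.1}) = 0.8, so δ = z_{0.1} + z_{0.20} = 1.282 + 0.842 = 2.123.
δ = d·√(n/2) ⇒ n = 2(δ/d)² = 2 × (2.123 / 0.59)² = 25.90.
Rounding up, n = 26 per group.

n = 26 per group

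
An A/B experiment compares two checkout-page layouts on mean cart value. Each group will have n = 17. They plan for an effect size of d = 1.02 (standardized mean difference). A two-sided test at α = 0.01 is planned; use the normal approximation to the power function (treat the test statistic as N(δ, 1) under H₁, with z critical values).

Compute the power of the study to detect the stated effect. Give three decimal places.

Power ≈ 0.655

Noncentrality parameter: λ = d·√(n/2) = 1.02 × √(17/2) = 2.9738
Two-sided α = 0.01 → critical value z_{0.005} = 2.576.
Power = Φ(λ − 2.576) + Φ(−λ − 2.576) = Φ(0.398) + Φ(-5.550) = 0.6547 + 0.0000 = 0.6547.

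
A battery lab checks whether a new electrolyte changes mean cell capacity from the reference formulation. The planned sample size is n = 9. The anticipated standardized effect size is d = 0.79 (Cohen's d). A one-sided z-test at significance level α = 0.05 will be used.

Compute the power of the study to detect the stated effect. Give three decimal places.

Noncentrality parameter: δ = d·√n = 0.79 × √9 = 2.3700
Critical value for a one-sided test at α = 0.05: z_α = 1.645.
Power = Φ(δ − 1.645) = Φ(0.725) = 0.7658.

Power ≈ 0.766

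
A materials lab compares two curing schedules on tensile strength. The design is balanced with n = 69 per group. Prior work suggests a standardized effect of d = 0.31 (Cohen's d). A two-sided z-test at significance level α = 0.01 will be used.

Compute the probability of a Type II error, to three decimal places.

Noncentrality parameter: λ = d·√(n/2) = 0.31 × √(69/2) = 1.8208
Two-sided α = 0.01 → critical value z_{0.005} = 2.576.
Power = Φ(λ − 2.576) + Φ(−λ − 2.576) = Φ(-0.755) + Φ(-4.397) = 0.2251 + 0.0000 = 0.2251.
Type II error: β = 1 − power = 1 − 0.2251 = 0.7749.

β ≈ 0.775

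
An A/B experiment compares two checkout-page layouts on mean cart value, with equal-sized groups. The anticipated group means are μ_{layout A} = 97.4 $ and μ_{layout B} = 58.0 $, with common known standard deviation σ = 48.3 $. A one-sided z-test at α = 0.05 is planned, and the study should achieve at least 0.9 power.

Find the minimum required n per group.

n = 26 per group

Standardized effect: d = |μ_{layout A} − μ_{layout B}| / σ = |97.4 − 58.0| / 48.3 = 0.8157
For power 0.9 need Φ(δ − z_{0.05}) = 0.9, so δ = z_{0.05} + z_{0.10} = 1.645 + 1.282 = 2.926.
δ = d·√(n/2) ⇒ n = 2(δ/d)² = 2 × (2.926 / 0.8157)² = 25.74.
Round up to the next whole unit.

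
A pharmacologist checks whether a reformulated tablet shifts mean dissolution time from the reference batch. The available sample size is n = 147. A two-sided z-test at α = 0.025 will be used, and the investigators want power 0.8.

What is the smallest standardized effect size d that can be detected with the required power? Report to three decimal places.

Need Φ(δ − 2.241) = 0.8, so δ = 2.241 + 0.842 = 3.083.
(The second rejection-region term Φ(−δ − z_{α/2}) is negligible and dropped.)
δ = d·√n ⇒ d = δ/√n = 3.083/√147 = 0.2543.

d ≈ 0.254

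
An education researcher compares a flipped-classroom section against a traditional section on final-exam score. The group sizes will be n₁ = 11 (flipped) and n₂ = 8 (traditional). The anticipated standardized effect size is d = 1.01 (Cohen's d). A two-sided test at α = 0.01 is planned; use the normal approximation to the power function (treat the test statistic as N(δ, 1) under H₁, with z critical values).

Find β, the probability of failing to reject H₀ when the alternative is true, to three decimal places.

Noncentrality parameter: λ = d / √(1/n₁ + 1/n₂) = 1.01 / √(1/11 + 1/8) = 2.1736
Critical value for a two-sided test at α = 0.01: z_{α/2} = 2.576.
Power = Φ(λ − 2.576) + Φ(−λ − 2.576) = Φ(-0.402) + Φ(-4.749) = 0.3438 + 0.0000 = 0.3438.
Type II error: β = 1 − power = 1 − 0.3438 = 0.6562.

β ≈ 0.656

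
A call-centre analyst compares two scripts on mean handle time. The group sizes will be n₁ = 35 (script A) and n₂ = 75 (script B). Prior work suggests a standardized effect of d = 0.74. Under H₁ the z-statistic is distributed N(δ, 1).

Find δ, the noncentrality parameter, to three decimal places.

δ ≈ 3.615

The noncentrality parameter scales effect size by the design's sample-size factor: δ = d / √(1/n₁ + 1/n₂) = 0.74 / √(1/35 + 1/75) = 3.6149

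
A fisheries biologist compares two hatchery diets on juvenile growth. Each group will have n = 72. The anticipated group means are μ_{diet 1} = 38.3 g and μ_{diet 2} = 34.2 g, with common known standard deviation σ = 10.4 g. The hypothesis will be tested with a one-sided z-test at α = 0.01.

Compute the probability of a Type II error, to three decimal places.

Standardized effect: d = |μ_{diet 1} − μ_{diet 2}| / σ = |38.3 − 34.2| / 10.4 = 0.3942
Noncentrality parameter: δ = d·√(n/2) = 0.3942 × √(72/2) = 2.3654
One-sided α = 0.01 → critical value z_{0.01} = 2.326.
Power = P(Z > 2.326 − δ) = Φ(0.039) = 0.5156.
Type II error: β = 1 − power = 1 − 0.5156 = 0.4844.

β ≈ 0.484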